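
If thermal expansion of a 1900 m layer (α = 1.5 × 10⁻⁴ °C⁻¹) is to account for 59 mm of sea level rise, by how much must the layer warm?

ΔT ≈ 0.207 °C

ΔT = Δh/(αH) = 0.059 / (1.5×10⁻⁴ × 1900) ≈ 0.2070 °C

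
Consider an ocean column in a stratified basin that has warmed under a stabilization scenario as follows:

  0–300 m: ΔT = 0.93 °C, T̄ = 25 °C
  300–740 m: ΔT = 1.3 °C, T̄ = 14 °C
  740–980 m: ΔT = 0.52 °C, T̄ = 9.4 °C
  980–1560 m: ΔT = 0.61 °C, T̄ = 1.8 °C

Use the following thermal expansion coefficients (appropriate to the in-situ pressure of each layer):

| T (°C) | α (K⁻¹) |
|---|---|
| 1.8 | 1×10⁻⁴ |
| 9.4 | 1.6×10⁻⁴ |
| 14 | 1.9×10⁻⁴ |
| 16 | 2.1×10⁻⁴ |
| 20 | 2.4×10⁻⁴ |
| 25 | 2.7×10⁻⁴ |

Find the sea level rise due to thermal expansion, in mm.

Layer 1 at 25 °C → α = 2.7×10⁻⁴ K⁻¹
Layer 2 at 14 °C → α = 1.9×10⁻⁴ K⁻¹
Layer 3 at 9.4 °C → α = 1.6×10⁻⁴ K⁻¹
Layer 4 at 1.8 °C → α = 1×10⁻⁴ K⁻¹
Layer 1: 300 × 0.93 × 2.7×10⁻⁴ = 0.07533 m
Layer 2: 1.3 × 1.9×10⁻⁴ × 440 = 0.10868 m
1.6×10⁻⁴ × 240 × 0.52 = 0.019968 m
980–1560 m: 0.61 × 1×10⁻⁴ × 580 = 0.03538 m
Δh = 0.07533 + 0.10868 + 0.019968 + 0.03538 = 0.239358 m

240 mm of thermosteric rise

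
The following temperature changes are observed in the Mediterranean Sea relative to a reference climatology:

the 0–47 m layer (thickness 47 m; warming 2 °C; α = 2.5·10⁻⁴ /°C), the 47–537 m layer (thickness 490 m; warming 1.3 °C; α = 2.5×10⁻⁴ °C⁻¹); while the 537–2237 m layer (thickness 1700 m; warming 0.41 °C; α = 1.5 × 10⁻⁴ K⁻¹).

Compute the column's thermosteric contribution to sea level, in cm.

28.7 cm of thermosteric rise

0–47 m: 2 × 2.5×10⁻⁴ × 47 = 0.02350 m
47–537 m: 2.5×10⁻⁴ × 490 × 1.3 = 0.15925 m
1.5×10⁻⁴ × 0.41 × 1700 = 0.10455 m
Δh = 0.02350 + 0.15925 + 0.10455 = 0.28730 m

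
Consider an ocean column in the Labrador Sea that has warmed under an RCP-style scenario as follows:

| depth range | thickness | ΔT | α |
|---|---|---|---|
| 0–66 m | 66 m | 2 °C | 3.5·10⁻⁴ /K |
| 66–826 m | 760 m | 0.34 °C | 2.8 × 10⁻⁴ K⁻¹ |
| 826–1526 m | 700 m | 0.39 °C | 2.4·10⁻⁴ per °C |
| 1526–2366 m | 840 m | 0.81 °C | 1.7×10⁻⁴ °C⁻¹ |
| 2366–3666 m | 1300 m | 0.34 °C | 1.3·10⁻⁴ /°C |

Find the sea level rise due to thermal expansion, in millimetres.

357 mm

0–66 m: 66 × 2 × 3.5×10⁻⁴ = 0.04620 m
Layer 2: 2.8×10⁻⁴ × 760 × 0.34 = 0.072352 m
826–1526 m: 700 × 0.39 × 2.4×10⁻⁴ = 0.06552 m
1526–2366 m: 1.7×10⁻⁴ × 0.81 × 840 = 0.115668 m
Layer 5: 1.3×10⁻⁴ × 1300 × 0.34 = 0.05746 m
Δh = 0.04620 + 0.072352 + 0.06552 + 0.115668 + 0.05746 = 0.35720 m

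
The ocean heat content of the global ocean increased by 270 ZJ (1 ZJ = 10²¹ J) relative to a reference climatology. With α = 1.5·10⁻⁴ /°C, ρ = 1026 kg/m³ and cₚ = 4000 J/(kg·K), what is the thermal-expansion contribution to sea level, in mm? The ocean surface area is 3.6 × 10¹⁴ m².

27.4 mm of thermosteric rise

Per unit area: Q = 270×10²¹ / (3.6×10¹⁴) = 7.5×10⁸ J/m²
Δh = αQ/(ρcₚ) = 1.5×10⁻⁴ × 7.5×10⁸ / (1026 × 4000) ≈ 0.027412 m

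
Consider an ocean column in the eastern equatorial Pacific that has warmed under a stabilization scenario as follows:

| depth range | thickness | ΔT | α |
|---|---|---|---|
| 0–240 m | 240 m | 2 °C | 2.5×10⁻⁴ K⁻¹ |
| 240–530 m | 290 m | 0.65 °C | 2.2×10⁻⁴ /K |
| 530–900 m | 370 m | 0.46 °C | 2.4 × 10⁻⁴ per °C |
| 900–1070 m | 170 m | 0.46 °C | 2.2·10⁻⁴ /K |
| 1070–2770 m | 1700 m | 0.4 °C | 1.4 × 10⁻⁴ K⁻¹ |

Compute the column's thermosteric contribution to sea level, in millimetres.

Layer 1: 2 × 2.5×10⁻⁴ × 240 = 0.12000 m
240–530 m: 2.2×10⁻⁴ × 290 × 0.65 = 0.04147 m
Layer 3: 0.46 × 370 × 2.4×10⁻⁴ = 0.040848 m
Layer 4: 0.46 × 170 × 2.2×10⁻⁴ = 0.017204 m
1700 × 0.4 × 1.4×10⁻⁴ = 0.09520 m
Δh = 0.12000 + 0.04147 + 0.040848 + 0.017204 + 0.09520 = 0.314722 m

about 310 mm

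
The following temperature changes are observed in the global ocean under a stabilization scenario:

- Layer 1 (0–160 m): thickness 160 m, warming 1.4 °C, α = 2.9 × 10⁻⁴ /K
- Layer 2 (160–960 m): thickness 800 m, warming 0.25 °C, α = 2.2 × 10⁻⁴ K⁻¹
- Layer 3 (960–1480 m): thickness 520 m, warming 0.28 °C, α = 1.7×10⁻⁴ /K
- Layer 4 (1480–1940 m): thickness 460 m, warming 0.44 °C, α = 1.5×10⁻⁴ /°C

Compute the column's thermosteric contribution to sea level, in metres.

Δh ≈ 0.164 m

2.9×10⁻⁴ × 160 × 1.4 = 0.06496 m
Layer 2: 0.25 × 800 × 2.2×10⁻⁴ = 0.04400 m
Layer 3: 520 × 1.7×10⁻⁴ × 0.28 = 0.024752 m
460 × 1.5×10⁻⁴ × 0.44 = 0.03036 m
Δh = 0.06496 + 0.04400 + 0.024752 + 0.03036 = 0.164072 m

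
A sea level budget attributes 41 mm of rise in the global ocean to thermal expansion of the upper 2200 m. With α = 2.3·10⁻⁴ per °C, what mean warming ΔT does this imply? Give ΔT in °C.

ΔT = Δh/(αH) = 0.041 / (2.3×10⁻⁴ × 2200) ≈ 0.08103 °C

about 0.081 °C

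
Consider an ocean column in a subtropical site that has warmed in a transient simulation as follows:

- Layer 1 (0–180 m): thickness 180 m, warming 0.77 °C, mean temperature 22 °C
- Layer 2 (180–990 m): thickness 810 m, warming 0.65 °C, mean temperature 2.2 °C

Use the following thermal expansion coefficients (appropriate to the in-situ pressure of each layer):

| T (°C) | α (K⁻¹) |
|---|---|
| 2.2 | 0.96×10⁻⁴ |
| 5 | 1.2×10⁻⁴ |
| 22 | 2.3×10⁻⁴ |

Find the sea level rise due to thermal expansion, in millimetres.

Layer 1 at 22 °C → α = 2.3×10⁻⁴ K⁻¹
Layer 2 at 2.2 °C → α = 0.96×10⁻⁴ K⁻¹
0–180 m: 180 × 0.77 × 2.3×10⁻⁴ = 0.031878 m
0.96×10⁻⁴ × 0.65 × 810 = 0.050544 m
Δh = 0.031878 + 0.050544 = 0.082422 m

Δh ≈ 82.4 mm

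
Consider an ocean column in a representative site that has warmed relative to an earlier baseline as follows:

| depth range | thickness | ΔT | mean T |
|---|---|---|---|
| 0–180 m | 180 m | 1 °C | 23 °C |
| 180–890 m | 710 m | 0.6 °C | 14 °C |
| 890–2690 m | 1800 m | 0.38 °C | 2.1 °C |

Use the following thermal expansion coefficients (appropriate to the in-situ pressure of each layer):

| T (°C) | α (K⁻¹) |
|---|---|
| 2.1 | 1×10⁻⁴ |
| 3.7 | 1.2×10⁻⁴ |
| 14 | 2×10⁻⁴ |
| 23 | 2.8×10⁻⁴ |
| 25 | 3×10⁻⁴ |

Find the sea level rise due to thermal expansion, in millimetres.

Layer 1 at 23 °C → α = 2.8×10⁻⁴ K⁻¹
Layer 2 at 14 °C → α = 2×10⁻⁴ K⁻¹
Layer 3 at 2.1 °C → α = 1×10⁻⁴ K⁻¹
0–180 m: 1 × 2.8×10⁻⁴ × 180 = 0.05040 m
2×10⁻⁴ × 710 × 0.6 = 0.08520 m
1800 × 0.38 × 1×10⁻⁴ = 0.06840 m
Δh = 0.05040 + 0.08520 + 0.06840 = 0.20400 m

200 mm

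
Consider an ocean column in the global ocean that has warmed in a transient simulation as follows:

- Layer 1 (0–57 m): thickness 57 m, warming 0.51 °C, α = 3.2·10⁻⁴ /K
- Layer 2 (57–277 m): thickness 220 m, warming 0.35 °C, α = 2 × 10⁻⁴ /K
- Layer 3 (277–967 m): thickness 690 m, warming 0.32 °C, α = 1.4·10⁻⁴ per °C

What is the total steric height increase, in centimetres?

0.51 × 3.2×10⁻⁴ × 57 = 0.0093024 m
Layer 2: 2×10⁻⁴ × 0.35 × 220 = 0.01540 m
1.4×10⁻⁴ × 690 × 0.32 = 0.030912 m
Δh = 0.0093024 + 0.01540 + 0.030912 = 0.0556144 m ≈ 5.56 cm

about 5.56 cm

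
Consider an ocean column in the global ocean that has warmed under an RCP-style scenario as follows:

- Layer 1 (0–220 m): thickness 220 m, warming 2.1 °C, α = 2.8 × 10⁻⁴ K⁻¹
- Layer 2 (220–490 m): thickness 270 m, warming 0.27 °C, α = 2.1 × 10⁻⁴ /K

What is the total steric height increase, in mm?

220 × 2.1 × 2.8×10⁻⁴ = 0.12936 m
Layer 2: 0.27 × 2.1×10⁻⁴ × 270 = 0.015309 m
Δh = 0.12936 + 0.015309 = 0.144669 m

about 145 mm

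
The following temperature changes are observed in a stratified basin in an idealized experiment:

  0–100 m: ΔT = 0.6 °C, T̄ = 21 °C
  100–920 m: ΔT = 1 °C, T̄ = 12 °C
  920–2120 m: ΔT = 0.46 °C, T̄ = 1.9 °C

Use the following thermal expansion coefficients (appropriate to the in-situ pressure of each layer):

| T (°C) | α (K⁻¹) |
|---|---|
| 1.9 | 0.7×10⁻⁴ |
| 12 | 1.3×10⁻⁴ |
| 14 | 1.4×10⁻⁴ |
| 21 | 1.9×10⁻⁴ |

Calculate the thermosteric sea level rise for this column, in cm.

15.7 cm of thermosteric rise

Layer 1 at 21 °C → α = 1.9×10⁻⁴ K⁻¹
Layer 2 at 12 °C → α = 1.3×10⁻⁴ K⁻¹
Layer 3 at 1.9 °C → α = 0.7×10⁻⁴ K⁻¹
Layer 1: 1.9×10⁻⁴ × 100 × 0.6 = 0.01140 m
1.3×10⁻⁴ × 820 × 1 = 0.10660 m
920–2120 m: 1200 × 0.7×10⁻⁴ × 0.46 = 0.03864 m
Δh = 0.01140 + 0.10660 + 0.03864 = 0.15664 m ≈ 15.7 cm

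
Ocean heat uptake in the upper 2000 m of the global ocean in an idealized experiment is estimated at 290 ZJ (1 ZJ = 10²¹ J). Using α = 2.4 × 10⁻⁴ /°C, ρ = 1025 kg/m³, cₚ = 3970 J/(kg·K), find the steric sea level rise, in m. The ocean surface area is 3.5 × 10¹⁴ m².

Per unit area: Q = 290×10²¹ / (3.5×10¹⁴) ≈ 8.286×10⁸ J/m²
Δh = αQ/(ρcₚ) = 2.4×10⁻⁴ × 8.286×10⁸ / (1025 × 3970) ≈ 0.04887 m

0.0489 m of thermosteric rise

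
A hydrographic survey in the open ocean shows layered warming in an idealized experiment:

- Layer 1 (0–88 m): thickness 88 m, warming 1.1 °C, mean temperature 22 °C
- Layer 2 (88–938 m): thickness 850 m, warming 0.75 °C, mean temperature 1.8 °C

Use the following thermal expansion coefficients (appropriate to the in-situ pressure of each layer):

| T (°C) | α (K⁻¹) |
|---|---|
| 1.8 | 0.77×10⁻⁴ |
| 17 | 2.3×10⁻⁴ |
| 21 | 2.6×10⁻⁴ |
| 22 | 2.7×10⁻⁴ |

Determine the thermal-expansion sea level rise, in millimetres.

Layer 1 at 22 °C → α = 2.7×10⁻⁴ K⁻¹
Layer 2 at 1.8 °C → α = 0.77×10⁻⁴ K⁻¹
0–88 m: 88 × 1.1 × 2.7×10⁻⁴ = 0.026136 m
850 × 0.75 × 0.77×10⁻⁴ = 0.0490875 m
Δh = 0.026136 + 0.0490875 = 0.0752235 m

75 mm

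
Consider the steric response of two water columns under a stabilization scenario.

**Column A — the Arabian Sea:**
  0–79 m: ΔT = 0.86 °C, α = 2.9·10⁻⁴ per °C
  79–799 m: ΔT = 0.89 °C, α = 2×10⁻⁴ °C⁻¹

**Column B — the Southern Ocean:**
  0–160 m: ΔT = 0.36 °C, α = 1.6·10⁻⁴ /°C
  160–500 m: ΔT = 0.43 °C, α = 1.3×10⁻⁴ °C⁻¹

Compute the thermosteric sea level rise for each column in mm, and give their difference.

Δh_A ≈ 148 mm, Δh_B ≈ 28.2 mm; difference ≈ 120 mm

A 0–79 m: 2.9×10⁻⁴ × 79 × 0.86 = 0.0197026 m
A Layer 2: 0.89 × 2×10⁻⁴ × 720 = 0.12816 m
A total: 0.1478626 m
B Layer 1: 1.6×10⁻⁴ × 160 × 0.36 = 0.009216 m
B Layer 2: 1.3×10⁻⁴ × 0.43 × 340 = 0.019006 m
B total: 0.028222 m
Difference: 0.1478626 − 0.028222 = 0.1196406 m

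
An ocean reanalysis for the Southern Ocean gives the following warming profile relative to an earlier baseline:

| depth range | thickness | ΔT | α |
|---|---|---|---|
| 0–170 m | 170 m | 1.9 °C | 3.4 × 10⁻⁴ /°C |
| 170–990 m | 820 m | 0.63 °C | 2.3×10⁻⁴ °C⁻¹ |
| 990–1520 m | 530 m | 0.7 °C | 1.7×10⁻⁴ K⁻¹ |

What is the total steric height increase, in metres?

about 0.29 m

Layer 1: 3.4×10⁻⁴ × 170 × 1.9 = 0.10982 m
Layer 2: 0.63 × 820 × 2.3×10⁻⁴ = 0.118818 m
Layer 3: 0.7 × 1.7×10⁻⁴ × 530 = 0.06307 m
Δh = 0.10982 + 0.118818 + 0.06307 = 0.291708 m ≈ 0.29 m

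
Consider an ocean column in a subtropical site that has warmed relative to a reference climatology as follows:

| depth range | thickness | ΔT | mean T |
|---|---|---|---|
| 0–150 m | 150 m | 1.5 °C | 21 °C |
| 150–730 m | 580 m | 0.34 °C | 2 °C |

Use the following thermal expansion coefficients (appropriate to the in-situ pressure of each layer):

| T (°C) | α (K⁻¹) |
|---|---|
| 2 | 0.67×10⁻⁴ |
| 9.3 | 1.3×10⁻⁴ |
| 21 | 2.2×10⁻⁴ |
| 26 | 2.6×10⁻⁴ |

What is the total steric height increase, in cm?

6.27 cm

Layer 1 at 21 °C → α = 2.2×10⁻⁴ K⁻¹
Layer 2 at 2 °C → α = 0.67×10⁻⁴ K⁻¹
2.2×10⁻⁴ × 1.5 × 150 = 0.04950 m
150–730 m: 0.34 × 580 × 0.67×10⁻⁴ = 0.0132124 m
Δh = 0.04950 + 0.0132124 = 0.0627124 m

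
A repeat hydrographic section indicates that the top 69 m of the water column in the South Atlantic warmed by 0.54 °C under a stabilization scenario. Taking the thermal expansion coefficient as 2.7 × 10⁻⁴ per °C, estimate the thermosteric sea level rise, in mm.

10 mm of thermosteric rise

Δh = αΔT·H = 2.7×10⁻⁴ × 0.54 × 69 = 0.0100602 m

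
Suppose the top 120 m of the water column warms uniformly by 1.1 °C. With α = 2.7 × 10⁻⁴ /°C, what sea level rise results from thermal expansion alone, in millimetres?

35.6 mm

Δh = αΔT·H = 2.7×10⁻⁴ × 1.1 × 120 = 0.03564 m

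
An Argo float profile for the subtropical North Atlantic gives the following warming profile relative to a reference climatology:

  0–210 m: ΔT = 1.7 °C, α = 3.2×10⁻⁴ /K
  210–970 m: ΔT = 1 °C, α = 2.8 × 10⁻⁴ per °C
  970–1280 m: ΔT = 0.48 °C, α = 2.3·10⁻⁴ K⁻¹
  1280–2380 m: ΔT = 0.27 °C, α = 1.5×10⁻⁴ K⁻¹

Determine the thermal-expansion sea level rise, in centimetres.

Δh ≈ 40.6 cm

0–210 m: 3.2×10⁻⁴ × 210 × 1.7 = 0.11424 m
210–970 m: 2.8×10⁻⁴ × 760 × 1 = 0.21280 m
Layer 3: 2.3×10⁻⁴ × 310 × 0.48 = 0.034224 m
0.27 × 1100 × 1.5×10⁻⁴ = 0.04455 m
Δh = 0.11424 + 0.21280 + 0.034224 + 0.04455 = 0.405814 m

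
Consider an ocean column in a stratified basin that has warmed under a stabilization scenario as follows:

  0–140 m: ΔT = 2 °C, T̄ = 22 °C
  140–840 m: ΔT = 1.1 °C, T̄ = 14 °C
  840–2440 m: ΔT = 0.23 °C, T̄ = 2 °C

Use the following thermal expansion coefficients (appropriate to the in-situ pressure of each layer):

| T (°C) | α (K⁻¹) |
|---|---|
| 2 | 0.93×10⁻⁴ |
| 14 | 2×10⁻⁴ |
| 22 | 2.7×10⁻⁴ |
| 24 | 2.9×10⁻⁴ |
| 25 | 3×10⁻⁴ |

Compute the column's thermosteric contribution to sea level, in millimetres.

about 260 mm

Layer 1 at 22 °C → α = 2.7×10⁻⁴ K⁻¹
Layer 2 at 14 °C → α = 2×10⁻⁴ K⁻¹
Layer 3 at 2 °C → α = 0.93×10⁻⁴ K⁻¹
0–140 m: 2.7×10⁻⁴ × 2 × 140 = 0.07560 m
Layer 2: 1.1 × 700 × 2×10⁻⁴ = 0.15400 m
0.23 × 0.93×10⁻⁴ × 1600 = 0.034224 m
Δh = 0.07560 + 0.15400 + 0.034224 = 0.263824 m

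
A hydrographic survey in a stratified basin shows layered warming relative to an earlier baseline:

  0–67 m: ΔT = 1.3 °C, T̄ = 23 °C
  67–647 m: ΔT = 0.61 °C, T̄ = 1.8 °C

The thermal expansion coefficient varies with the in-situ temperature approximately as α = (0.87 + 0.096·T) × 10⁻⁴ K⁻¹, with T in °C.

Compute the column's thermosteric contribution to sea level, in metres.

Layer 1: α = (0.87 + 0.096×23)×10⁻⁴ = 3.078×10⁻⁴ K⁻¹
Layer 2: α = (0.87 + 0.096×1.8)×10⁻⁴ = 1.0428×10⁻⁴ K⁻¹
Layer 1: 1.3 × 3.078×10⁻⁴ × 67 = 0.02680938 m
Layer 2: 1.0428×10⁻⁴ × 0.61 × 580 = 0.036894264 m
Δh = 0.02680938 + 0.036894264 = 0.063703644 m ≈ 0.0637 m

about 0.0637 m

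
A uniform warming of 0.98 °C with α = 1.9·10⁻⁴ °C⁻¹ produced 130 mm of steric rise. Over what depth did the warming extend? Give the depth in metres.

H = Δh/(αΔT) = 0.13 / (1.9×10⁻⁴ × 0.98) ≈ 698.2 m

H ≈ 700 m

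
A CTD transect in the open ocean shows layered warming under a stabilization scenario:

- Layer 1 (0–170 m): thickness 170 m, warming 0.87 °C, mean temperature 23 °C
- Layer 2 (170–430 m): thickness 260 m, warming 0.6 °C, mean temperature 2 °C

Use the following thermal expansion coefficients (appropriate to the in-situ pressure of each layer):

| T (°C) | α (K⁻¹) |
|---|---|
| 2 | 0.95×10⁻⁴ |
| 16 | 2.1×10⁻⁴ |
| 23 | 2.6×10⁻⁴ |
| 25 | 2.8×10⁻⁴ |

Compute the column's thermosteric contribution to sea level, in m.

Δh = 0.053 m

Layer 1 at 23 °C → α = 2.6×10⁻⁴ K⁻¹
Layer 2 at 2 °C → α = 0.95×10⁻⁴ K⁻¹
2.6×10⁻⁴ × 170 × 0.87 = 0.038454 m
Layer 2: 260 × 0.6 × 0.95×10⁻⁴ = 0.01482 m
Δh = 0.038454 + 0.01482 = 0.053274 m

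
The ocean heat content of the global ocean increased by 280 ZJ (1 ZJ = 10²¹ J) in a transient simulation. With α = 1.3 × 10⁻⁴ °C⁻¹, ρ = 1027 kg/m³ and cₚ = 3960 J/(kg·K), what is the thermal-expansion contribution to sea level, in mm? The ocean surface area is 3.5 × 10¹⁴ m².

26 mm

Per unit area: Q = 280×10²¹ / (3.5×10¹⁴) = 8×10⁸ J/m²
Δh = αQ/(ρcₚ) = 1.3×10⁻⁴ × 8×10⁸ / (1027 × 3960) ≈ 0.025572 m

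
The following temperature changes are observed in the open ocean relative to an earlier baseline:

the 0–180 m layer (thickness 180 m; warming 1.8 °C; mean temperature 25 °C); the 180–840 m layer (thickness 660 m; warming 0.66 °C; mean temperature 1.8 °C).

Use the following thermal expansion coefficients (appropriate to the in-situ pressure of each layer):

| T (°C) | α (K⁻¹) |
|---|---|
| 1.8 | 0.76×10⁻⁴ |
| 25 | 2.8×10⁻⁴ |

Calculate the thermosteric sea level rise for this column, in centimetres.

Layer 1 at 25 °C → α = 2.8×10⁻⁴ K⁻¹
Layer 2 at 1.8 °C → α = 0.76×10⁻⁴ K⁻¹
2.8×10⁻⁴ × 1.8 × 180 = 0.09072 m
0.66 × 0.76×10⁻⁴ × 660 = 0.0331056 m
Δh = 0.09072 + 0.0331056 = 0.1238256 m

about 12.4 cm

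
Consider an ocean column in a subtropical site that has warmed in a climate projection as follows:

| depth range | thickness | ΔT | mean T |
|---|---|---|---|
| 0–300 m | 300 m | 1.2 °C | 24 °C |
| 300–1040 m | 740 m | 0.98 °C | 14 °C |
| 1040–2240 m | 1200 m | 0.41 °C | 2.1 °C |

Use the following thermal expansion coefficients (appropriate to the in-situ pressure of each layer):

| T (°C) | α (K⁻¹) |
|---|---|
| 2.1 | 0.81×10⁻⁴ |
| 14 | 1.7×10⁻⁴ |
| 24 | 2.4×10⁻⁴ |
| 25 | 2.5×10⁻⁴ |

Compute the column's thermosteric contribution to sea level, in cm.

Layer 1 at 24 °C → α = 2.4×10⁻⁴ K⁻¹
Layer 2 at 14 °C → α = 1.7×10⁻⁴ K⁻¹
Layer 3 at 2.1 °C → α = 0.81×10⁻⁴ K⁻¹
0–300 m: 1.2 × 2.4×10⁻⁴ × 300 = 0.08640 m
1.7×10⁻⁴ × 740 × 0.98 = 0.123284 m
1040–2240 m: 0.41 × 1200 × 0.81×10⁻⁴ = 0.039852 m
Δh = 0.08640 + 0.123284 + 0.039852 = 0.249536 m

25 cm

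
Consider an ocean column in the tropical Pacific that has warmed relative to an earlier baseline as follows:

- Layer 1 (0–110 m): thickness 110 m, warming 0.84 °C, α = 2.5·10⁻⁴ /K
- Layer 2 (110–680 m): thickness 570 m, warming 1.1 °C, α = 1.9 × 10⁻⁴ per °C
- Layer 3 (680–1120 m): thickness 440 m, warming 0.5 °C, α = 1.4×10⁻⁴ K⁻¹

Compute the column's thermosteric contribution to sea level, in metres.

0.84 × 110 × 2.5×10⁻⁴ = 0.02310 m
Layer 2: 1.1 × 1.9×10⁻⁴ × 570 = 0.11913 m
680–1120 m: 440 × 0.5 × 1.4×10⁻⁴ = 0.03080 m
Δh = 0.02310 + 0.11913 + 0.03080 = 0.17303 m ≈ 0.173 m

0.173 m of thermosteric rise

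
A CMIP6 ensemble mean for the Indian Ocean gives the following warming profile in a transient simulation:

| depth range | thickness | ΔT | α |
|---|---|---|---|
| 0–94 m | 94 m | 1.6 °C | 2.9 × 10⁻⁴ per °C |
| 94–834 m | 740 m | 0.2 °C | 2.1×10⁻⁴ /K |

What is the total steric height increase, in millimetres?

Layer 1: 2.9×10⁻⁴ × 94 × 1.6 = 0.043616 m
Layer 2: 2.1×10⁻⁴ × 740 × 0.2 = 0.03108 m
Δh = 0.043616 + 0.03108 = 0.074696 m

75 mm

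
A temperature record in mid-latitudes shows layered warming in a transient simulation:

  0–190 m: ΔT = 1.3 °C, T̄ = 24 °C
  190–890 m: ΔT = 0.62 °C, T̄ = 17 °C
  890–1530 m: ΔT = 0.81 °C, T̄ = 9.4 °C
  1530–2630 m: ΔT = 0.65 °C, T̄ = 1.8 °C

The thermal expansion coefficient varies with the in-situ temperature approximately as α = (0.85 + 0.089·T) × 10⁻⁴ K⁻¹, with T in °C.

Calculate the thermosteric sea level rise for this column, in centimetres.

Layer 1: α = (0.85 + 0.089×24)×10⁻⁴ = 2.986×10⁻⁴ K⁻¹
Layer 2: α = (0.85 + 0.089×17)×10⁻⁴ = 2.363×10⁻⁴ K⁻¹
Layer 3: α = (0.85 + 0.089×9.4)×10⁻⁴ = 1.6866×10⁻⁴ K⁻¹
Layer 4: α = (0.85 + 0.089×1.8)×10⁻⁴ = 1.0102×10⁻⁴ K⁻¹
Layer 1: 1.3 × 2.986×10⁻⁴ × 190 = 0.0737542 m
190–890 m: 2.363×10⁻⁴ × 0.62 × 700 = 0.1025542 m
890–1530 m: 1.6866×10⁻⁴ × 0.81 × 640 = 0.087433344 m
1.0102×10⁻⁴ × 1100 × 0.65 = 0.0722293 m
Δh = 0.0737542 + 0.1025542 + 0.087433344 + 0.0722293 = 0.335971044 m

33.6 cm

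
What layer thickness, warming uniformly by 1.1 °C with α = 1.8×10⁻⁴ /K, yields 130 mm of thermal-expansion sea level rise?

H = Δh/(αΔT) = 0.13 / (1.8×10⁻⁴ × 1.1) ≈ 656.6 m

H ≈ 657 m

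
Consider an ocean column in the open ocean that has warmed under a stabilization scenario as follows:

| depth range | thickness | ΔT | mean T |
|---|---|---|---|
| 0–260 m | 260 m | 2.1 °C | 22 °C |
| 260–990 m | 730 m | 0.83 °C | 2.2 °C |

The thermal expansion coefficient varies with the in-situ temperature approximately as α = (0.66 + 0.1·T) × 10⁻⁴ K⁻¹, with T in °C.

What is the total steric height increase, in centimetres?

Δh = 21 cm

Layer 1: α = (0.66 + 0.1×22)×10⁻⁴ = 2.86×10⁻⁴ K⁻¹
Layer 2: α = (0.66 + 0.1×2.2)×10⁻⁴ = 0.88×10⁻⁴ K⁻¹
Layer 1: 2.86×10⁻⁴ × 2.1 × 260 = 0.156156 m
260–990 m: 0.88×10⁻⁴ × 730 × 0.83 = 0.0533192 m
Δh = 0.156156 + 0.0533192 = 0.2094752 m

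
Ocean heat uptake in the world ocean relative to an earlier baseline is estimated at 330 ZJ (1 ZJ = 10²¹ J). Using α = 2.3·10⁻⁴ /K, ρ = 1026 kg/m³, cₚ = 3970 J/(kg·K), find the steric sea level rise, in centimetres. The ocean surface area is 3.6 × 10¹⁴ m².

about 5.18 cm

Per unit area: Q = 330×10²¹ / (3.6×10¹⁴) ≈ 9.167×10⁸ J/m²
Δh = αQ/(ρcₚ) = 2.3×10⁻⁴ × 9.167×10⁸ / (1026 × 3970) ≈ 0.051763 m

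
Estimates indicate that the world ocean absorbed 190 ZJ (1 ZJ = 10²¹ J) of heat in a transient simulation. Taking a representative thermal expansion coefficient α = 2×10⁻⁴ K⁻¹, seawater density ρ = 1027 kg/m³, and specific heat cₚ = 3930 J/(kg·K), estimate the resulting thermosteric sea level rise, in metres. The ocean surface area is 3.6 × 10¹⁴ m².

0.0262 m

Per unit area: Q = 190×10²¹ / (3.6×10¹⁴) ≈ 5.278×10⁸ J/m²
Δh = αQ/(ρcₚ) = 2×10⁻⁴ × 5.278×10⁸ / (1027 × 3930) ≈ 0.026154 m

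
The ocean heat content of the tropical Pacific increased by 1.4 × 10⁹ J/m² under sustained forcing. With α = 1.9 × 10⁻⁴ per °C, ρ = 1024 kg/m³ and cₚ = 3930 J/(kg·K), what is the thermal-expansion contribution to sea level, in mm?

Δh = αQ/(ρcₚ) = 1.9×10⁻⁴ × 1.4×10⁹ / (1024 × 3930) ≈ 0.066098 m

about 66.1 mm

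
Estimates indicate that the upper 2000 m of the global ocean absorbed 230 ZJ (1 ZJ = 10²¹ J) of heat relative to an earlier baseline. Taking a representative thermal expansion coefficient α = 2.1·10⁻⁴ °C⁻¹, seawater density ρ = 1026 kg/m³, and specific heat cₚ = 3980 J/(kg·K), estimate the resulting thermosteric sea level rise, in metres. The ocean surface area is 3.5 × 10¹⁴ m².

Per unit area: Q = 230×10²¹ / (3.5×10¹⁴) ≈ 6.571×10⁸ J/m²
Δh = αQ/(ρcₚ) = 2.1×10⁻⁴ × 6.571×10⁸ / (1026 × 3980) ≈ 0.033793 m

Δh = 0.034 m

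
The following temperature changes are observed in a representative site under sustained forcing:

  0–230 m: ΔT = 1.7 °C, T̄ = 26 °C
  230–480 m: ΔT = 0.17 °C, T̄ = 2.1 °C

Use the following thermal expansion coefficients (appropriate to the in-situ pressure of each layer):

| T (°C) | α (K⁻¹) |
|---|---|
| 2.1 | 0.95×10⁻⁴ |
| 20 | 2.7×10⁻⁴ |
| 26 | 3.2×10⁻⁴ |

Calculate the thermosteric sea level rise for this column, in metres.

0.129 m

Layer 1 at 26 °C → α = 3.2×10⁻⁴ K⁻¹
Layer 2 at 2.1 °C → α = 0.95×10⁻⁴ K⁻¹
Layer 1: 1.7 × 3.2×10⁻⁴ × 230 = 0.12512 m
0.17 × 0.95×10⁻⁴ × 250 = 0.0040375 m
Δh = 0.12512 + 0.0040375 = 0.1291575 m ≈ 0.129 m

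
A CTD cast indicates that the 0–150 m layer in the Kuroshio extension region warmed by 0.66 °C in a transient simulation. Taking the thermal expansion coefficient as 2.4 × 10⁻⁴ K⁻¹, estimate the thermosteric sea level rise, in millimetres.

Δh = αΔT·H = 2.4×10⁻⁴ × 0.66 × 150 = 0.02376 m

23.8 mm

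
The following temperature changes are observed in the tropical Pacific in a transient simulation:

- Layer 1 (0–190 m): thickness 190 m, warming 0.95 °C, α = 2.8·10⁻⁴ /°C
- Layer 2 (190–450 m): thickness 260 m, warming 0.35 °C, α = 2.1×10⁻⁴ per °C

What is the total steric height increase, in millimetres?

69.7 mm

Layer 1: 2.8×10⁻⁴ × 0.95 × 190 = 0.05054 m
Layer 2: 2.1×10⁻⁴ × 0.35 × 260 = 0.01911 m
Δh = 0.05054 + 0.01911 = 0.06965 m ≈ 69.7 mm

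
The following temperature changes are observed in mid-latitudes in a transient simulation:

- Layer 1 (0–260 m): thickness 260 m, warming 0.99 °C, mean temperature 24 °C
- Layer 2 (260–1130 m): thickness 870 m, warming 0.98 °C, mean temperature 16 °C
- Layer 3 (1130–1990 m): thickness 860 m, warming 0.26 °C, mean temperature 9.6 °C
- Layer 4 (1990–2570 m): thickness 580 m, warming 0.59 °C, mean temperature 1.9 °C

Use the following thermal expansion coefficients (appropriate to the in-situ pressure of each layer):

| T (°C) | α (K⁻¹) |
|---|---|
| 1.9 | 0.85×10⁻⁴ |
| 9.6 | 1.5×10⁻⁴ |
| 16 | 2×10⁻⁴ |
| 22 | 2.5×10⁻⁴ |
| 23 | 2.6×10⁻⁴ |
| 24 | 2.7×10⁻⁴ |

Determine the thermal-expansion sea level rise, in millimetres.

Layer 1 at 24 °C → α = 2.7×10⁻⁴ K⁻¹
Layer 2 at 16 °C → α = 2×10⁻⁴ K⁻¹
Layer 3 at 9.6 °C → α = 1.5×10⁻⁴ K⁻¹
Layer 4 at 1.9 °C → α = 0.85×10⁻⁴ K⁻¹
0.99 × 2.7×10⁻⁴ × 260 = 0.069498 m
260–1130 m: 0.98 × 2×10⁻⁴ × 870 = 0.17052 m
Layer 3: 860 × 0.26 × 1.5×10⁻⁴ = 0.03354 m
1990–2570 m: 0.85×10⁻⁴ × 580 × 0.59 = 0.029087 m
Δh = 0.069498 + 0.17052 + 0.03354 + 0.029087 = 0.302645 m

Δh ≈ 300 mm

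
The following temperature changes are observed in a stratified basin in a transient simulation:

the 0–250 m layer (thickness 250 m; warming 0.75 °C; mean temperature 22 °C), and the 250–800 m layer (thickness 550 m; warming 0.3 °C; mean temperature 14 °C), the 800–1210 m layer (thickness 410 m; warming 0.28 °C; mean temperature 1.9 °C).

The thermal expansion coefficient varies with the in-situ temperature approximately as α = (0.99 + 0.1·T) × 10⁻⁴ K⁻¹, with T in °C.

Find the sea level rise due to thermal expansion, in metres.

about 0.113 m

Layer 1: α = (0.99 + 0.1×22)×10⁻⁴ = 3.19×10⁻⁴ K⁻¹
Layer 2: α = (0.99 + 0.1×14)×10⁻⁴ = 2.39×10⁻⁴ K⁻¹
Layer 3: α = (0.99 + 0.1×1.9)×10⁻⁴ = 1.18×10⁻⁴ K⁻¹
Layer 1: 0.75 × 3.19×10⁻⁴ × 250 = 0.0598125 m
0.3 × 550 × 2.39×10⁻⁴ = 0.039435 m
Layer 3: 1.18×10⁻⁴ × 0.28 × 410 = 0.0135464 m
Δh = 0.0598125 + 0.039435 + 0.0135464 = 0.1127939 m ≈ 0.113 m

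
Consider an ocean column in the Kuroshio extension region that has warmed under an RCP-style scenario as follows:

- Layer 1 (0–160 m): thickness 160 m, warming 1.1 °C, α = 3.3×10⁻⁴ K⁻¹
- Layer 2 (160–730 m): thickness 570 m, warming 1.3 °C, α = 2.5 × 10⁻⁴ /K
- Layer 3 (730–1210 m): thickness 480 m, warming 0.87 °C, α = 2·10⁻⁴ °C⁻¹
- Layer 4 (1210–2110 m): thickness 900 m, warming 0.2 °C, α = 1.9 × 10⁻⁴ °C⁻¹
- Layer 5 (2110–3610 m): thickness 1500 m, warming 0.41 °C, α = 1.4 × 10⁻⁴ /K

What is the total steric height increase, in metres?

0.447 m

3.3×10⁻⁴ × 1.1 × 160 = 0.05808 m
1.3 × 570 × 2.5×10⁻⁴ = 0.18525 m
730–1210 m: 0.87 × 2×10⁻⁴ × 480 = 0.08352 m
1210–2110 m: 1.9×10⁻⁴ × 900 × 0.2 = 0.03420 m
Layer 5: 0.41 × 1500 × 1.4×10⁻⁴ = 0.08610 m
Δh = 0.05808 + 0.18525 + 0.08352 + 0.03420 + 0.08610 = 0.44715 m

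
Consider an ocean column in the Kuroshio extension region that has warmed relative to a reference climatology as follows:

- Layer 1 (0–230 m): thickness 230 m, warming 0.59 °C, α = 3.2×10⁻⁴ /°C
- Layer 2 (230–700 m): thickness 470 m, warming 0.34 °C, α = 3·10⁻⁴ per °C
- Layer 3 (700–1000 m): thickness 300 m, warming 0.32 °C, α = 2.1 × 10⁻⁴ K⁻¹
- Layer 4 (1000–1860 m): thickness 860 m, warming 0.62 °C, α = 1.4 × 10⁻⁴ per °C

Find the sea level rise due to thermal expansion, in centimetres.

Δh ≈ 19 cm

0–230 m: 230 × 3.2×10⁻⁴ × 0.59 = 0.043424 m
Layer 2: 0.34 × 3×10⁻⁴ × 470 = 0.04794 m
300 × 0.32 × 2.1×10⁻⁴ = 0.02016 m
0.62 × 1.4×10⁻⁴ × 860 = 0.074648 m
Δh = 0.043424 + 0.04794 + 0.02016 + 0.074648 = 0.186172 m ≈ 19 cm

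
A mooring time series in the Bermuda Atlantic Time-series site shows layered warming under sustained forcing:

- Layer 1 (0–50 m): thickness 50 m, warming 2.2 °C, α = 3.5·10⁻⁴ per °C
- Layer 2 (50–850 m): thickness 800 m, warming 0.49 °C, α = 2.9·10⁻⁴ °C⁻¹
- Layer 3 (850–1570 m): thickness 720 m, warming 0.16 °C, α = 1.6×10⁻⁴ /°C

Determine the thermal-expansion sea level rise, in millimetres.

0–50 m: 50 × 3.5×10⁻⁴ × 2.2 = 0.03850 m
50–850 m: 800 × 0.49 × 2.9×10⁻⁴ = 0.11368 m
850–1570 m: 1.6×10⁻⁴ × 0.16 × 720 = 0.018432 m
Δh = 0.03850 + 0.11368 + 0.018432 = 0.170612 m ≈ 170 mm

170 mm of thermosteric rise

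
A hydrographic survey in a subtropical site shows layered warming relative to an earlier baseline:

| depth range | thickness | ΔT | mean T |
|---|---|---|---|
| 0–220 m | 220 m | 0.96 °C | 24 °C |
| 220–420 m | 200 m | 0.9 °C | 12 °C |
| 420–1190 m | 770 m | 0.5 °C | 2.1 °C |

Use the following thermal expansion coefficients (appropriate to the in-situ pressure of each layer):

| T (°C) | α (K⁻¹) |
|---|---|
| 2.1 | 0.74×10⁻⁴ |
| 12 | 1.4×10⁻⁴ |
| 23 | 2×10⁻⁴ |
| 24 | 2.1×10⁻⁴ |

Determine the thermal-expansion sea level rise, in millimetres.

Layer 1 at 24 °C → α = 2.1×10⁻⁴ K⁻¹
Layer 2 at 12 °C → α = 1.4×10⁻⁴ K⁻¹
Layer 3 at 2.1 °C → α = 0.74×10⁻⁴ K⁻¹
Layer 1: 220 × 2.1×10⁻⁴ × 0.96 = 0.044352 m
220–420 m: 1.4×10⁻⁴ × 0.9 × 200 = 0.02520 m
770 × 0.5 × 0.74×10⁻⁴ = 0.02849 m
Δh = 0.044352 + 0.02520 + 0.02849 = 0.098042 m ≈ 98.0 mm

98.0 mm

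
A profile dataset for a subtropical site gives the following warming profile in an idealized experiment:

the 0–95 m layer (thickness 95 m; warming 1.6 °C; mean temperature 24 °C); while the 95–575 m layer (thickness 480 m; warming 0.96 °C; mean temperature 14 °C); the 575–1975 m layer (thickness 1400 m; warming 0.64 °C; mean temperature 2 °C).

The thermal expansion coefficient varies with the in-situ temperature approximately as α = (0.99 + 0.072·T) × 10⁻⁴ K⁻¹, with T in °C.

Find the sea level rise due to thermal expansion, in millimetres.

about 235 mm

Layer 1: α = (0.99 + 0.072×24)×10⁻⁴ = 2.718×10⁻⁴ K⁻¹
Layer 2: α = (0.99 + 0.072×14)×10⁻⁴ = 1.998×10⁻⁴ K⁻¹
Layer 3: α = (0.99 + 0.072×2)×10⁻⁴ = 1.134×10⁻⁴ K⁻¹
Layer 1: 1.6 × 2.718×10⁻⁴ × 95 = 0.0413136 m
95–575 m: 0.96 × 1.998×10⁻⁴ × 480 = 0.09206784 m
575–1975 m: 1400 × 0.64 × 1.134×10⁻⁴ = 0.1016064 m
Δh = 0.0413136 + 0.09206784 + 0.1016064 = 0.23498784 m ≈ 235 mm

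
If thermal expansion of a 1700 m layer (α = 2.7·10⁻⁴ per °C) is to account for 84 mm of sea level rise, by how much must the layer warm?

0.183 °C

ΔT = Δh/(αH) = 0.084 / (2.7×10⁻⁴ × 1700) ≈ 0.1830 °C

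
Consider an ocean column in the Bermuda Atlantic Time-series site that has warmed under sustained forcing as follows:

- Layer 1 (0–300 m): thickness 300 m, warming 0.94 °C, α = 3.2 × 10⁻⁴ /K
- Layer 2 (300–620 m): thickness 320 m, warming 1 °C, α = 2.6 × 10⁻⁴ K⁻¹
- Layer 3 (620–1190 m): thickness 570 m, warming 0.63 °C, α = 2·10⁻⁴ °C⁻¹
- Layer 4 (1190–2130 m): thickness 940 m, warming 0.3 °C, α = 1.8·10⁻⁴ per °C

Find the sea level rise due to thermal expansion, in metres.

Δh ≈ 0.30 m

0.94 × 3.2×10⁻⁴ × 300 = 0.09024 m
300–620 m: 1 × 2.6×10⁻⁴ × 320 = 0.08320 m
570 × 0.63 × 2×10⁻⁴ = 0.07182 m
Layer 4: 940 × 0.3 × 1.8×10⁻⁴ = 0.05076 m
Δh = 0.09024 + 0.08320 + 0.07182 + 0.05076 = 0.29602 m ≈ 0.30 m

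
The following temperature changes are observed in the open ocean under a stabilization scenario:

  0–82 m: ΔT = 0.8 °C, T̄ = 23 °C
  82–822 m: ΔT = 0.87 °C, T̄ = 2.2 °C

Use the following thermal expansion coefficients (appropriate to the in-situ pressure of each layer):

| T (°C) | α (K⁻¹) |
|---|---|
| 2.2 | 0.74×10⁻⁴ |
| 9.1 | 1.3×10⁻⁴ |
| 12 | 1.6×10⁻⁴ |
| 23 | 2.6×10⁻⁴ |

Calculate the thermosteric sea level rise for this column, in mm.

65 mm of thermosteric rise

Layer 1 at 23 °C → α = 2.6×10⁻⁴ K⁻¹
Layer 2 at 2.2 °C → α = 0.74×10⁻⁴ K⁻¹
Layer 1: 0.8 × 2.6×10⁻⁴ × 82 = 0.017056 m
0.87 × 740 × 0.74×10⁻⁴ = 0.0476412 m
Δh = 0.017056 + 0.0476412 = 0.0646972 m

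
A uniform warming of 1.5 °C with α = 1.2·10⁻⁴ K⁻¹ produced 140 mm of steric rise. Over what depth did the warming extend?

H = Δh/(αΔT) = 0.14 / (1.2×10⁻⁴ × 1.5) ≈ 777.8 m

about 780 m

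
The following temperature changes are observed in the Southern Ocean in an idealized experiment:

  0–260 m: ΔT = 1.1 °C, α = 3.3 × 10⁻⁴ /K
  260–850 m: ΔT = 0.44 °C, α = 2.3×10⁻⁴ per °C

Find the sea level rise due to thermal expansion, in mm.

Δh ≈ 150 mm

3.3×10⁻⁴ × 260 × 1.1 = 0.09438 m
Layer 2: 590 × 0.44 × 2.3×10⁻⁴ = 0.059708 m
Δh = 0.09438 + 0.059708 = 0.154088 m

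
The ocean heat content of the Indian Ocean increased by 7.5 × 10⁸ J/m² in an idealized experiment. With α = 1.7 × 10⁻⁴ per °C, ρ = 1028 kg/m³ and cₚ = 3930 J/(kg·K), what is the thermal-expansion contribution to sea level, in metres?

Δh = αQ/(ρcₚ) = 1.7×10⁻⁴ × 7.5×10⁸ / (1028 × 3930) ≈ 0.031559 m

0.0316 m of thermosteric rise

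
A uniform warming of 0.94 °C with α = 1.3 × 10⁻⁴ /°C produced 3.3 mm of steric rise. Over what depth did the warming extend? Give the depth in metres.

27.0 m

H = Δh/(αΔT) = 0.0033 / (1.3×10⁻⁴ × 0.94) ≈ 27.00 m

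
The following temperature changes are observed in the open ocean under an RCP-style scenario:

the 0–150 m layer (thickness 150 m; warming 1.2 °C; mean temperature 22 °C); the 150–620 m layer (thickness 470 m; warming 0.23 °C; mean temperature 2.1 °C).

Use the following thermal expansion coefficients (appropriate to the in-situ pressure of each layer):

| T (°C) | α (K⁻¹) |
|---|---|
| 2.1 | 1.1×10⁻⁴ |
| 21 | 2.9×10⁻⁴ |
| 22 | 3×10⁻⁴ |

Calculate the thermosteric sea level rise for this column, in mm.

Layer 1 at 22 °C → α = 3×10⁻⁴ K⁻¹
Layer 2 at 2.1 °C → α = 1.1×10⁻⁴ K⁻¹
0–150 m: 3×10⁻⁴ × 1.2 × 150 = 0.05400 m
Layer 2: 0.23 × 470 × 1.1×10⁻⁴ = 0.011891 m
Δh = 0.05400 + 0.011891 = 0.065891 m ≈ 65.9 mm

about 65.9 mm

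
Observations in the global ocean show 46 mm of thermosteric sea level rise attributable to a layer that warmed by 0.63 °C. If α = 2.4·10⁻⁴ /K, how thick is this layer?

H = Δh/(αΔT) = 0.046 / (2.4×10⁻⁴ × 0.63) ≈ 304.2 m

about 304 m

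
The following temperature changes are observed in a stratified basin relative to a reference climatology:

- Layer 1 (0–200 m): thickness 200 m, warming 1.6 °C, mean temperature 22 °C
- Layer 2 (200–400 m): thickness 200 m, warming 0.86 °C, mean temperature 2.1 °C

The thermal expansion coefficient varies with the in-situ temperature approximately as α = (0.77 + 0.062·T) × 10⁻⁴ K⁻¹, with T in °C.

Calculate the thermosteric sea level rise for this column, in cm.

8.4 cm of thermosteric rise

Layer 1: α = (0.77 + 0.062×22)×10⁻⁴ = 2.134×10⁻⁴ K⁻¹
Layer 2: α = (0.77 + 0.062×2.1)×10⁻⁴ = 0.9002×10⁻⁴ K⁻¹
Layer 1: 1.6 × 200 × 2.134×10⁻⁴ = 0.068288 m
200–400 m: 200 × 0.86 × 0.9002×10⁻⁴ = 0.01548344 m
Δh = 0.068288 + 0.01548344 = 0.08377144 m ≈ 8.4 cm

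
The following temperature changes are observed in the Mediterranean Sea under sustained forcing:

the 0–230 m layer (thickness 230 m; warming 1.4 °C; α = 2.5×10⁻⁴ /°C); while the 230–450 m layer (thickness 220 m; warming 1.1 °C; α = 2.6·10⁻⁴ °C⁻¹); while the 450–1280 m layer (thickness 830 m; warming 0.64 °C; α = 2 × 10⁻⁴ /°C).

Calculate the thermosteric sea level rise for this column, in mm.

Δh ≈ 250 mm

1.4 × 230 × 2.5×10⁻⁴ = 0.08050 m
230–450 m: 1.1 × 2.6×10⁻⁴ × 220 = 0.06292 m
Layer 3: 830 × 0.64 × 2×10⁻⁴ = 0.10624 m
Δh = 0.08050 + 0.06292 + 0.10624 = 0.24966 m ≈ 250 mm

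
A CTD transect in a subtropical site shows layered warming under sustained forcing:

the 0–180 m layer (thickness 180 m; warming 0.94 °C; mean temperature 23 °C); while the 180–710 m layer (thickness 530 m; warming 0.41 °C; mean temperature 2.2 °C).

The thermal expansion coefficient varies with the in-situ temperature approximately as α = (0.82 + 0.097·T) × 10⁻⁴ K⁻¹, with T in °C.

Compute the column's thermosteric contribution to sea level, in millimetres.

Layer 1: α = (0.82 + 0.097×23)×10⁻⁴ = 3.051×10⁻⁴ K⁻¹
Layer 2: α = (0.82 + 0.097×2.2)×10⁻⁴ = 1.0334×10⁻⁴ K⁻¹
0.94 × 180 × 3.051×10⁻⁴ = 0.05162292 m
180–710 m: 0.41 × 530 × 1.0334×10⁻⁴ = 0.022455782 m
Δh = 0.05162292 + 0.022455782 = 0.074078702 m

74.1 mm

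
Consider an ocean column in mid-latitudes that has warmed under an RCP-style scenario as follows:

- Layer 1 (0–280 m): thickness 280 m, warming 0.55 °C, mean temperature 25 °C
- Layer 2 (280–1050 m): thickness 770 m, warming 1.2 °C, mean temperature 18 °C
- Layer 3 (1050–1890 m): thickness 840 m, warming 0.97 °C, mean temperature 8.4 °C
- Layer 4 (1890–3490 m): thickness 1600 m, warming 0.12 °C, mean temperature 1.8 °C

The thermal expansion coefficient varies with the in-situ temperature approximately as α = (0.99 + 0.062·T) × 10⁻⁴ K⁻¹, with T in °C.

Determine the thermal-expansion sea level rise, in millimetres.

378 mm

Layer 1: α = (0.99 + 0.062×25)×10⁻⁴ = 2.54×10⁻⁴ K⁻¹
Layer 2: α = (0.99 + 0.062×18)×10⁻⁴ = 2.106×10⁻⁴ K⁻¹
Layer 3: α = (0.99 + 0.062×8.4)×10⁻⁴ = 1.5108×10⁻⁴ K⁻¹
Layer 4: α = (0.99 + 0.062×1.8)×10⁻⁴ = 1.1016×10⁻⁴ K⁻¹
0–280 m: 2.54×10⁻⁴ × 280 × 0.55 = 0.039116 m
280–1050 m: 2.106×10⁻⁴ × 1.2 × 770 = 0.1945944 m
1.5108×10⁻⁴ × 0.97 × 840 = 0.123099984 m
Layer 4: 0.12 × 1600 × 1.1016×10⁻⁴ = 0.02115072 m
Δh = 0.039116 + 0.1945944 + 0.123099984 + 0.02115072 = 0.377961104 m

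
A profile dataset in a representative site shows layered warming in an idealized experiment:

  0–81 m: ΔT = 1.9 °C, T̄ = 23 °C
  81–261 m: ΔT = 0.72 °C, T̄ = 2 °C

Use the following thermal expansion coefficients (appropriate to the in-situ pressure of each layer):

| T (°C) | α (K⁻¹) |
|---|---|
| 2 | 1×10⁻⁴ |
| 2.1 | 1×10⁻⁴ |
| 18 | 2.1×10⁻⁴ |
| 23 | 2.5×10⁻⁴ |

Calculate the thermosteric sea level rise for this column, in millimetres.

Layer 1 at 23 °C → α = 2.5×10⁻⁴ K⁻¹
Layer 2 at 2 °C → α = 1×10⁻⁴ K⁻¹
1.9 × 81 × 2.5×10⁻⁴ = 0.038475 m
Layer 2: 1×10⁻⁴ × 0.72 × 180 = 0.01296 m
Δh = 0.038475 + 0.01296 = 0.051435 m ≈ 51.4 mm

about 51.4 mm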